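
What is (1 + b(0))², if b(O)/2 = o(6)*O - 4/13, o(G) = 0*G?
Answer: 25/169 ≈ 0.14793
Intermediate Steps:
o(G) = 0
b(O) = -8/13 (b(O) = 2*(0*O - 4/13) = 2*(0 - 4*1/13) = 2*(0 - 4/13) = 2*(-4/13) = -8/13)
(1 + b(0))² = (1 - 8/13)² = (5/13)² = 25/169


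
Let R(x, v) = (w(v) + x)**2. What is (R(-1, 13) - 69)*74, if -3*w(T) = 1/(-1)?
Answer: -45658/9 ≈ -5073.1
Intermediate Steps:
w(T) = 1/3 (w(T) = -1/3/(-1) = -1/3*(-1) = 1/3)
R(x, v) = (1/3 + x)**2
(R(-1, 13) - 69)*74 = ((1 + 3*(-1))**2/9 - 69)*74 = ((1 - 3)**2/9 - 69)*74 = ((1/9)*(-2)**2 - 69)*74 = ((1/9)*4 - 69)*74 = (4/9 - 69)*74 = -617/9*74 = -45658/9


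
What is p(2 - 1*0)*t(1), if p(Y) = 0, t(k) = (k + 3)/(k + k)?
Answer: 0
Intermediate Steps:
t(k) = (3 + k)/(2*k) (t(k) = (3 + k)/((2*k)) = (3 + k)*(1/(2*k)) = (3 + k)/(2*k))
p(2 - 1*0)*t(1) = 0*((1/2)*(3 + 1)/1) = 0*((1/2)*1*4) = 0*2 = 0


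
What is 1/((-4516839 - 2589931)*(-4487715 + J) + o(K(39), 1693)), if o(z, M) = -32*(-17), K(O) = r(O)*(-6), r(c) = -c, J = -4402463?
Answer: 1/63180450305604 ≈ 1.5828e-14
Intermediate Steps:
K(O) = 6*O (K(O) = -O*(-6) = 6*O)
o(z, M) = 544
1/((-4516839 - 2589931)*(-4487715 + J) + o(K(39), 1693)) = 1/((-4516839 - 2589931)*(-4487715 - 4402463) + 544) = 1/(-7106770*(-8890178) + 544) = 1/(63180450305060 + 544) = 1/63180450305604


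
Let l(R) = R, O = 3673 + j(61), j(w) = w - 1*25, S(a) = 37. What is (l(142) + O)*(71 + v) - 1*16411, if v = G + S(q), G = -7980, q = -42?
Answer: -30331483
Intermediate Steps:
j(w) = -25 + w (j(w) = w - 25 = -25 + w)
O = 3709 (O = 3673 + (-25 + 61) = 3673 + 36 = 3709)
v = -7943 (v = -7980 + 37 = -7943)
(l(142) + O)*(71 + v) - 1*16411 = (142 + 3709)*(71 - 7943) - 1*16411 = 3851*(-7872) - 16411 = -30315072 - 16411 = -30331483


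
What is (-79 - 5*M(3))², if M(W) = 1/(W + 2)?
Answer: 6400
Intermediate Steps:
M(W) = 1/(2 + W)
(-79 - 5*M(3))² = (-79 - 5/(2 + 3))² = (-79 - 5/5)² = (-79 - 5*⅕)² = (-79 - 1)² = (-80)² = 6400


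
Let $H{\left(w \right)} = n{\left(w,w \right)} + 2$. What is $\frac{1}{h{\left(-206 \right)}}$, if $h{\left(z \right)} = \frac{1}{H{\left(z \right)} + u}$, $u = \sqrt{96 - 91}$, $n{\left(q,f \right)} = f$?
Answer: $-204 + \sqrt{5} \approx -201.76$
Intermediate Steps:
$H{\left(w \right)} = 2 + w$ ($H{\left(w \right)} = w + 2 = 2 + w$)
$u = \sqrt{5} \approx 2.2361$
$h{\left(z \right)} = \frac{1}{2 + z + \sqrt{5}}$ ($h{\left(z \right)} = \frac{1}{\left(2 + z\right) + \sqrt{5}} = \frac{1}{2 + z + \sqrt{5}}$)
$\frac{1}{h{\left(-206 \right)}} = \frac{1}{\frac{1}{2 - 206 + \sqrt{5}}} = \frac{1}{\frac{1}{-204 + \sqrt{5}}} = -204 + \sqrt{5}$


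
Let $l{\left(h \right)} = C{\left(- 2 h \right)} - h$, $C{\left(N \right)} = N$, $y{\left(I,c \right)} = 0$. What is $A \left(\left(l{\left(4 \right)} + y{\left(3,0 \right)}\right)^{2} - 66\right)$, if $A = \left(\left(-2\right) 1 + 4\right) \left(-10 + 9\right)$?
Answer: $-156$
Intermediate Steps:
$l{\left(h \right)} = - 3 h$ ($l{\left(h \right)} = - 2 h - h = - 3 h$)
$A = -2$ ($A = \left(-2 + 4\right) \left(-1\right) = 2 \left(-1\right) = -2$)
$A \left(\left(l{\left(4 \right)} + y{\left(3,0 \right)}\right)^{2} - 66\right) = - 2 \left(\left(\left(-3\right) 4 + 0\right)^{2} - 66\right) = - 2 \left(\left(-12 + 0\right)^{2} - 66\right) = - 2 \left(\left(-12\right)^{2} - 66\right) = - 2 \left(144 - 66\right) = \left(-2\right) 78 = -156$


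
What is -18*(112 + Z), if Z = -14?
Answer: -1764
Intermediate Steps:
-18*(112 + Z) = -18*(112 - 14) = -18*98 = -1764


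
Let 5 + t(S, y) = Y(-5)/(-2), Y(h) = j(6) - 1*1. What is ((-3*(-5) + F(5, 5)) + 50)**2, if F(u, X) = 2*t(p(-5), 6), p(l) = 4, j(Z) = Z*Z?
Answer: 400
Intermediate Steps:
j(Z) = Z**2
Y(h) = 35 (Y(h) = 6**2 - 1*1 = 36 - 1 = 35)
t(S, y) = -45/2 (t(S, y) = -5 + 35/(-2) = -5 + 35*(-1/2) = -5 - 35/2 = -45/2)
F(u, X) = -45 (F(u, X) = 2*(-45/2) = -45)
((-3*(-5) + F(5, 5)) + 50)**2 = ((-3*(-5) - 45) + 50)**2 = ((15 - 45) + 50)**2 = (-30 + 50)**2 = 20**2 = 400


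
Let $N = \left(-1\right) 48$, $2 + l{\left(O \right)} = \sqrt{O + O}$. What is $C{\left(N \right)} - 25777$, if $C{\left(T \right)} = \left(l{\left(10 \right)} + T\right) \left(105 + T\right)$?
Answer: $-28627 + 114 \sqrt{5} \approx -28372.0$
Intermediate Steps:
$l{\left(O \right)} = -2 + \sqrt{2} \sqrt{O}$ ($l{\left(O \right)} = -2 + \sqrt{O + O} = -2 + \sqrt{2 O} = -2 + \sqrt{2} \sqrt{O}$)
$N = -48$
$C{\left(T \right)} = \left(105 + T\right) \left(-2 + T + 2 \sqrt{5}\right)$ ($C{\left(T \right)} = \left(\left(-2 + \sqrt{2} \sqrt{10}\right) + T\right) \left(105 + T\right) = \left(\left(-2 + 2 \sqrt{5}\right) + T\right) \left(105 + T\right) = \left(-2 + T + 2 \sqrt{5}\right) \left(105 + T\right) = \left(105 + T\right) \left(-2 + T + 2 \sqrt{5}\right)$)
$C{\left(N \right)} - 25777 = \left(-210 + \left(-48\right)^{2} + 103 \left(-48\right) + 210 \sqrt{5} + 2 \left(-48\right) \sqrt{5}\right) - 25777 = \left(-210 + 2304 - 4944 + 210 \sqrt{5} - 96 \sqrt{5}\right) - 25777 = \left(-2850 + 114 \sqrt{5}\right) - 25777 = -28627 + 114 \sqrt{5}$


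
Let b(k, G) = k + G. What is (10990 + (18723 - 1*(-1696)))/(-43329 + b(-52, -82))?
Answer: -641/887 ≈ -0.72266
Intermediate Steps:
b(k, G) = G + k
(10990 + (18723 - 1*(-1696)))/(-43329 + b(-52, -82)) = (10990 + (18723 - 1*(-1696)))/(-43329 + (-82 - 52)) = (10990 + (18723 + 1696))/(-43329 - 134) = (10990 + 20419)/(-43463) = 31409*(-1/43463) = -641/887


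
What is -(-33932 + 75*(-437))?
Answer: 66707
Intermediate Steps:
-(-33932 + 75*(-437)) = -(-33932 - 32775) = -1*(-66707) = 66707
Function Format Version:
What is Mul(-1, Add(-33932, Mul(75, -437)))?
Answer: 66707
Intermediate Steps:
Mul(-1, Add(-33932, Mul(75, -437))) = Mul(-1, Add(-33932, -32775)) = Mul(-1, -66707) = 66707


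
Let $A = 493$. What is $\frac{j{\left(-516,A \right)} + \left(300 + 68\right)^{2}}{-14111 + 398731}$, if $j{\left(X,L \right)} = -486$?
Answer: $\frac{67469}{192310} \approx 0.35083$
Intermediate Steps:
$\frac{j{\left(-516,A \right)} + \left(300 + 68\right)^{2}}{-14111 + 398731} = \frac{-486 + \left(300 + 68\right)^{2}}{-14111 + 398731} = \frac{-486 + 368^{2}}{384620} = \left(-486 + 135424\right) \frac{1}{384620} = 134938 \cdot \frac{1}{384620} = \frac{67469}{192310}$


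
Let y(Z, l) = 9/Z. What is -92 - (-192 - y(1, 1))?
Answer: 109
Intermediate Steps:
-92 - (-192 - y(1, 1)) = -92 - (-192 - 9/1) = -92 - (-192 - 9) = -92 - 1*(-201) = -92 + 201 = 109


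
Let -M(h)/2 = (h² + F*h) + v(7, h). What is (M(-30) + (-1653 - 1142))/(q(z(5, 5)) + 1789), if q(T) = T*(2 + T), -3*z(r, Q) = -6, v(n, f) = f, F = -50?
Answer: -7535/1797 ≈ -4.1931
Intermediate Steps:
z(r, Q) = 2 (z(r, Q) = -⅓*(-6) = 2)
M(h) = -2*h² + 98*h (M(h) = -2*((h² - 50*h) + h) = -2*(h² - 49*h) = -2*h² + 98*h)
(M(-30) + (-1653 - 1142))/(q(z(5, 5)) + 1789) = (2*(-30)*(49 - 1*(-30)) + (-1653 - 1142))/(2*(2 + 2) + 1789) = (2*(-30)*(49 + 30) - 2795)/(2*4 + 1789) = (2*(-30)*79 - 2795)/(8 + 1789) = (-4740 - 2795)/1797 = -7535*1/1797 = -7535/1797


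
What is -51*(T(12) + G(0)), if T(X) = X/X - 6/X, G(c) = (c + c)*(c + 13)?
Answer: -51/2 ≈ -25.500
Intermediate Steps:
G(c) = 2*c*(13 + c) (G(c) = (2*c)*(13 + c) = 2*c*(13 + c))
T(X) = 1 - 6/X
-51*(T(12) + G(0)) = -51*((-6 + 12)/12 + 2*0*(13 + 0)) = -51*((1/12)*6 + 2*0*13) = -51*(1/2 + 0) = -51*1/2 = -51/2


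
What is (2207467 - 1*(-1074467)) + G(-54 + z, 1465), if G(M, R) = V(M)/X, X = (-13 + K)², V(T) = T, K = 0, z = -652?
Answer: 554646140/169 ≈ 3.2819e+6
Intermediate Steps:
X = 169 (X = (-13 + 0)² = (-13)² = 169)
G(M, R) = M/169
(2207467 - 1*(-1074467)) + G(-54 + z, 1465) = (2207467 - 1*(-1074467)) + (-54 - 652)/169 = (2207467 + 1074467) + (1/169)*(-706) = 3281934 - 706/169 = 554646140/169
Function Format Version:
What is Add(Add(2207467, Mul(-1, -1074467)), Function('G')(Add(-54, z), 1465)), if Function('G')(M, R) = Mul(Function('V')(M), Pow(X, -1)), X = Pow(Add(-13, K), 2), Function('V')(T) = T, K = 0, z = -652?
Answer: Rational(554646140, 169) ≈ 3.2819e+6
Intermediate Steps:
X = 169 (X = Pow(Add(-13, 0), 2) = Pow(-13, 2) = 169)
Function('G')(M, R) = Mul(Rational(1, 169), M) (Function('G')(M, R) = Mul(M, Pow(169, -1)) = Mul(M, Rational(1, 169)) = Mul(Rational(1, 169), M))
Add(Add(2207467, Mul(-1, -1074467)), Function('G')(Add(-54, z), 1465)) = Add(Add(2207467, Mul(-1, -1074467)), Mul(Rational(1, 169), Add(-54, -652))) = Add(Add(2207467, 1074467), Mul(Rational(1, 169), -706)) = Add(3281934, Rational(-706, 169)) = Rational(554646140, 169)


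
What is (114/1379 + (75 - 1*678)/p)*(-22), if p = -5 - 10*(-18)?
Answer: 364386/4925 ≈ 73.987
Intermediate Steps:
p = 175 (p = -5 + 180 = 175)
(114/1379 + (75 - 1*678)/p)*(-22) = (114/1379 + (75 - 1*678)/175)*(-22) = (114*(1/1379) + (75 - 678)*(1/175))*(-22) = (114/1379 - 603*1/175)*(-22) = (114/1379 - 603/175)*(-22) = -16563/4925*(-22) = 364386/4925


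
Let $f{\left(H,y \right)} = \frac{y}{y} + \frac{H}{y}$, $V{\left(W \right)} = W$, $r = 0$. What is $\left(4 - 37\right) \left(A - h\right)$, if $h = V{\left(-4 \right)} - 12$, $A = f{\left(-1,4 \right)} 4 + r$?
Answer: $-627$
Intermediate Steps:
$f{\left(H,y \right)} = 1 + \frac{H}{y}$
$A = 3$ ($A = \frac{-1 + 4}{4} \cdot 4 + 0 = \frac{1}{4} \cdot 3 \cdot 4 + 0 = \frac{3}{4} \cdot 4 + 0 = 3 + 0 = 3$)
$h = -16$ ($h = -4 - 12 = -16$)
$\left(4 - 37\right) \left(A - h\right) = \left(4 - 37\right) \left(3 - -16\right) = - 33 \left(3 + 16\right) = \left(-33\right) 19 = -627$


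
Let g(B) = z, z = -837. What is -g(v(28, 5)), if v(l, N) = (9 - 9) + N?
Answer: 837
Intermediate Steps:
v(l, N) = N (v(l, N) = 0 + N = N)
g(B) = -837
-g(v(28, 5)) = -1*(-837) = 837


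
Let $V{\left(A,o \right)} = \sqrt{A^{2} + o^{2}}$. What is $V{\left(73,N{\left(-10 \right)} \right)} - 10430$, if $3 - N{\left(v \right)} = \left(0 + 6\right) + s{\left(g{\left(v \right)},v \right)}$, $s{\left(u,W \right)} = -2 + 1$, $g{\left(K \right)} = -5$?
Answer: $-10430 + \sqrt{5333} \approx -10357.0$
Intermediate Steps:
$s{\left(u,W \right)} = -1$
$N{\left(v \right)} = -2$ ($N{\left(v \right)} = 3 - \left(\left(0 + 6\right) - 1\right) = 3 - \left(6 - 1\right) = 3 - 5 = -2$)
$V{\left(73,N{\left(-10 \right)} \right)} - 10430 = \sqrt{73^{2} + \left(-2\right)^{2}} - 10430 = \sqrt{5329 + 4} - 10430 = \sqrt{5333} - 10430 = -10430 + \sqrt{5333}$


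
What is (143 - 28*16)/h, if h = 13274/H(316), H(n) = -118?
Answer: 17995/6637 ≈ 2.7113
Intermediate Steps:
h = -6637/59 (h = 13274/(-118) = 13274*(-1/118) = -6637/59 ≈ -112.49)
(143 - 28*16)/h = (143 - 28*16)/(-6637/59) = (143 - 448)*(-59/6637) = -305*(-59/6637) = 17995/6637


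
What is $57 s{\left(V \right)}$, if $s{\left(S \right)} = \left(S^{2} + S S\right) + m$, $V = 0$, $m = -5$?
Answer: $-285$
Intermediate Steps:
$s{\left(S \right)} = -5 + 2 S^{2}$ ($s{\left(S \right)} = \left(S^{2} + S S\right) - 5 = \left(S^{2} + S^{2}\right) - 5 = 2 S^{2} - 5 = -5 + 2 S^{2}$)
$57 s{\left(V \right)} = 57 \left(-5 + 2 \cdot 0^{2}\right) = 57 \left(-5 + 2 \cdot 0\right) = 57 \left(-5 + 0\right) = 57 \left(-5\right) = -285$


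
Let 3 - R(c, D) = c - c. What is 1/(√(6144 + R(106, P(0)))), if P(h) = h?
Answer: √683/2049 ≈ 0.012755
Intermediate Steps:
R(c, D) = 3 (R(c, D) = 3 - (c - c) = 3 - 1*0 = 3 + 0 = 3)
1/(√(6144 + R(106, P(0)))) = 1/(√(6144 + 3)) = 1/(√6147) = 1/(3*√683) = √683/2049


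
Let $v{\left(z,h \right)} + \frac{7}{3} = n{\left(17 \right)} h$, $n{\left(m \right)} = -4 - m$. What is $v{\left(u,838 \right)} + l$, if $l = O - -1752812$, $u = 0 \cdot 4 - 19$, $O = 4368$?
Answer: $\frac{5218739}{3} \approx 1.7396 \cdot 10^{6}$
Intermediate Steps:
$u = -19$ ($u = 0 - 19 = -19$)
$v{\left(z,h \right)} = - \frac{7}{3} - 21 h$ ($v{\left(z,h \right)} = - \frac{7}{3} + \left(-4 - 17\right) h = - \frac{7}{3} - 21 h$)
$l = 1757180$ ($l = 4368 - -1752812 = 4368 + 1752812 = 1757180$)
$v{\left(u,838 \right)} + l = \left(- \frac{7}{3} - 17598\right) + 1757180 = - \frac{52801}{3} + 1757180 = \frac{5218739}{3}$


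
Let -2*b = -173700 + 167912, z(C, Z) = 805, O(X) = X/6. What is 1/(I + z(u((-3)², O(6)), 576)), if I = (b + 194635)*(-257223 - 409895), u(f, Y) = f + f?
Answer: -1/131775150617 ≈ -7.5887e-12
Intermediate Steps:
O(X) = X/6 (O(X) = X*(⅙) = X/6)
u(f, Y) = 2*f
b = 2894 (b = -(-173700 + 167912)/2 = -½*(-5788) = 2894)
I = -131775151422 (I = (2894 + 194635)*(-257223 - 409895) = 197529*(-667118) = -131775151422)
1/(I + z(u((-3)², O(6)), 576)) = 1/(-131775151422 + 805) = 1/(-131775150617) = -1/131775150617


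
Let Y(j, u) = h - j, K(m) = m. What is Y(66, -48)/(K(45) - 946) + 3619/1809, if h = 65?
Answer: 3262528/1629909 ≈ 2.0017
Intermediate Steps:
Y(j, u) = 65 - j
Y(66, -48)/(K(45) - 946) + 3619/1809 = (65 - 1*66)/(45 - 946) + 3619/1809 = (65 - 66)/(-901) + 3619*(1/1809) = -1*(-1/901) + 3619/1809 = 1/901 + 3619/1809 = 3262528/1629909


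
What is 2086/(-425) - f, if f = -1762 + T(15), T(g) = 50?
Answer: 725514/425 ≈ 1707.1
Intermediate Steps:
f = -1712 (f = -1762 + 50 = -1712)
2086/(-425) - f = 2086/(-425) - 1*(-1712) = 2086*(-1/425) + 1712 = -2086/425 + 1712 = 725514/425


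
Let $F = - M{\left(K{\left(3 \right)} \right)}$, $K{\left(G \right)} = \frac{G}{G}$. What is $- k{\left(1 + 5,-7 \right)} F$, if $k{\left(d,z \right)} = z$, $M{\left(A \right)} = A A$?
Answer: $-7$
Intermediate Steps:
$K{\left(G \right)} = 1$
$M{\left(A \right)} = A^{2}$
$F = -1$ ($F = - 1^{2} = \left(-1\right) 1 = -1$)
$- k{\left(1 + 5,-7 \right)} F = - \left(-7\right) \left(-1\right) = \left(-1\right) 7 = -7$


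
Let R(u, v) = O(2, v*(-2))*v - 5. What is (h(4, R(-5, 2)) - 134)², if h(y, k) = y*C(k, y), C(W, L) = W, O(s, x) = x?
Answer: 34596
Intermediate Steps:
R(u, v) = -5 - 2*v² (R(u, v) = (v*(-2))*v - 5 = (-2*v)*v - 5 = -2*v² - 5 = -5 - 2*v²)
h(y, k) = k*y (h(y, k) = y*k = k*y)
(h(4, R(-5, 2)) - 134)² = ((-5 - 2*2²)*4 - 134)² = ((-5 - 2*4)*4 - 134)² = ((-5 - 8)*4 - 134)² = (-13*4 - 134)² = (-52 - 134)² = (-186)² = 34596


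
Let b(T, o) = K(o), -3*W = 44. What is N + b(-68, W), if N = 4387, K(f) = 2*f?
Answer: 13073/3 ≈ 4357.7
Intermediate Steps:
W = -44/3 (W = -⅓*44 = -44/3 ≈ -14.667)
b(T, o) = 2*o
N + b(-68, W) = 4387 + 2*(-44/3) = 4387 - 88/3 = 13073/3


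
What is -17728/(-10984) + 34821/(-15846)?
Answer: -4231499/7252186 ≈ -0.58348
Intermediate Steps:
-17728/(-10984) + 34821/(-15846) = -17728*(-1/10984) + 34821*(-1/15846) = 2216/1373 - 11607/5282 = -4231499/7252186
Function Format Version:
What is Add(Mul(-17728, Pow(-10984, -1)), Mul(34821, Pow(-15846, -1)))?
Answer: Rational(-4231499, 7252186) ≈ -0.58348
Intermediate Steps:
Add(Mul(-17728, Pow(-10984, -1)), Mul(34821, Pow(-15846, -1))) = Add(Mul(-17728, Rational(-1, 10984)), Mul(34821, Rational(-1, 15846))) = Add(Rational(2216, 1373), Rational(-11607, 5282)) = Rational(-4231499, 7252186)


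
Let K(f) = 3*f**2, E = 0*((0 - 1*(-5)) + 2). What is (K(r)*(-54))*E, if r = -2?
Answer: 0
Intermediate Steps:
E = 0 (E = 0*((0 + 5) + 2) = 0*(5 + 2) = 0*7 = 0)
(K(r)*(-54))*E = ((3*(-2)**2)*(-54))*0 = ((3*4)*(-54))*0 = (12*(-54))*0 = -648*0 = 0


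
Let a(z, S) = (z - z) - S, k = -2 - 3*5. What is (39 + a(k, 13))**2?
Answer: 676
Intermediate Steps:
k = -17 (k = -2 - 15 = -17)
a(z, S) = -S (a(z, S) = 0 - S = -S)
(39 + a(k, 13))**2 = (39 - 1*13)**2 = (39 - 13)**2 = 26**2 = 676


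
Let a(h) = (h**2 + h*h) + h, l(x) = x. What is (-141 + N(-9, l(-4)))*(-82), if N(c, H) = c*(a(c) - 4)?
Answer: 121524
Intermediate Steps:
a(h) = h + 2*h**2 (a(h) = (h**2 + h**2) + h = 2*h**2 + h = h + 2*h**2)
N(c, H) = c*(-4 + c*(1 + 2*c)) (N(c, H) = c*(c*(1 + 2*c) - 4) = c*(-4 + c*(1 + 2*c)))
(-141 + N(-9, l(-4)))*(-82) = (-141 - 9*(-4 - 9*(1 + 2*(-9))))*(-82) = (-141 - 9*(-4 - 9*(1 - 18)))*(-82) = (-141 - 9*(-4 - 9*(-17)))*(-82) = (-141 - 9*(-4 + 153))*(-82) = (-141 - 9*149)*(-82) = (-141 - 1341)*(-82) = -1482*(-82) = 121524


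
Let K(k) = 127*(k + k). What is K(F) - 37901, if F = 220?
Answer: 17979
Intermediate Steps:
K(k) = 254*k (K(k) = 127*(2*k) = 254*k)
K(F) - 37901 = 254*220 - 37901 = 55880 - 37901 = 17979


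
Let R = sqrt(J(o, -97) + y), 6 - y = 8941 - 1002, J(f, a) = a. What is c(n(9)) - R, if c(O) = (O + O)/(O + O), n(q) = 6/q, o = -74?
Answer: 1 - I*sqrt(8030) ≈ 1.0 - 89.61*I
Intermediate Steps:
y = -7933 (y = 6 - (8941 - 1002) = 6 - 1*7939 = 6 - 7939 = -7933)
c(O) = 1 (c(O) = (2*O)/((2*O)) = (2*O)*(1/(2*O)) = 1)
R = I*sqrt(8030) (R = sqrt(-97 - 7933) = sqrt(-8030) = I*sqrt(8030) ≈ 89.61*I)
c(n(9)) - R = 1 - I*sqrt(8030)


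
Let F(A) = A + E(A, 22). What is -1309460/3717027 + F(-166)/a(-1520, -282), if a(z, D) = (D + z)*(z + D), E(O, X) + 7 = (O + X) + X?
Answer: -4253180272805/12069944942508 ≈ -0.35238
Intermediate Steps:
E(O, X) = -7 + O + 2*X (E(O, X) = -7 + ((O + X) + X) = -7 + (O + 2*X) = -7 + O + 2*X)
F(A) = 37 + 2*A (F(A) = A + (-7 + A + 2*22) = A + (-7 + A + 44) = A + (37 + A) = 37 + 2*A)
a(z, D) = (D + z)² (a(z, D) = (D + z)*(D + z) = (D + z)²)
-1309460/3717027 + F(-166)/a(-1520, -282) = -1309460/3717027 + (37 + 2*(-166))/((-282 - 1520)²) = -1309460*1/3717027 + (37 - 332)/((-1802)²) = -1309460/3717027 - 295/3247204 = -4253180272805/12069944942508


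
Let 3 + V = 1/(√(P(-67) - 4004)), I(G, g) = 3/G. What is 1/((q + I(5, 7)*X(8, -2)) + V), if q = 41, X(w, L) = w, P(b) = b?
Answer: 4355970/186435541 + 25*I*√4071/186435541 ≈ 0.023364 + 8.5558e-6*I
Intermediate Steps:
V = -3 - I*√4071/4071 (V = -3 + 1/(√(-67 - 4004)) = -3 + 1/(√(-4071)) = -3 + 1/(I*√4071) = -3 - I*√4071/4071 ≈ -3.0 - 0.015673*I)
1/((q + I(5, 7)*X(8, -2)) + V) = 1/((41 + (3/5)*8) + (-3 - I*√4071/4071)) = 1/((41 + (3*(⅕))*8) + (-3 - I*√4071/4071)) = 1/((41 + (⅗)*8) + (-3 - I*√4071/4071)) = 1/((41 + 24/5) + (-3 - I*√4071/4071)) = 1/(229/5 + (-3 - I*√4071/4071)) = 1/(214/5 - I*√4071/4071)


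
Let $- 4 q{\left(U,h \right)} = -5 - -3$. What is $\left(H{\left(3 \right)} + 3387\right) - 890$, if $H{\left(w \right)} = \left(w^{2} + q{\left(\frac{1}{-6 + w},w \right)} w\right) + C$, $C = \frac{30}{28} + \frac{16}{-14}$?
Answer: $\frac{17552}{7} \approx 2507.4$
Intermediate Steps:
$C = - \frac{1}{14}$ ($C = 30 \cdot \frac{1}{28} + 16 \left(- \frac{1}{14}\right) = \frac{15}{14} - \frac{8}{7} = - \frac{1}{14} \approx -0.071429$)
$q{\left(U,h \right)} = \frac{1}{2}$ ($q{\left(U,h \right)} = - \frac{-5 - -3}{4} = - \frac{-5 + 3}{4} = \left(- \frac{1}{4}\right) \left(-2\right) = \frac{1}{2}$)
$H{\left(w \right)} = - \frac{1}{14} + w^{2} + \frac{w}{2}$ ($H{\left(w \right)} = \left(w^{2} + \frac{w}{2}\right) - \frac{1}{14} = - \frac{1}{14} + w^{2} + \frac{w}{2}$)
$\left(H{\left(3 \right)} + 3387\right) - 890 = \left(\left(- \frac{1}{14} + 3^{2} + \frac{1}{2} \cdot 3\right) + 3387\right) - 890 = \left(\left(- \frac{1}{14} + 9 + \frac{3}{2}\right) + 3387\right) - 890 = \left(\frac{73}{7} + 3387\right) - 890 = \frac{23782}{7} - 890 = \frac{17552}{7}$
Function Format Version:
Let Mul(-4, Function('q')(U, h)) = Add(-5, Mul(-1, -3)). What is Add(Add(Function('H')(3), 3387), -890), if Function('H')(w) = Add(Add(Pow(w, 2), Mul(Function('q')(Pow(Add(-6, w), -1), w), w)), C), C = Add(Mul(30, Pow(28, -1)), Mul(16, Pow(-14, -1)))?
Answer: Rational(17552, 7) ≈ 2507.4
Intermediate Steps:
C = Rational(-1, 14) (C = Add(Mul(30, Rational(1, 28)), Mul(16, Rational(-1, 14))) = Add(Rational(15, 14), Rational(-8, 7)) = Rational(-1, 14) ≈ -0.071429)
Function('q')(U, h) = Rational(1, 2) (Function('q')(U, h) = Mul(Rational(-1, 4), Add(-5, Mul(-1, -3))) = Mul(Rational(-1, 4), Add(-5, 3)) = Mul(Rational(-1, 4), -2) = Rational(1, 2))
Function('H')(w) = Add(Rational(-1, 14), Pow(w, 2), Mul(Rational(1, 2), w)) (Function('H')(w) = Add(Add(Pow(w, 2), Mul(Rational(1, 2), w)), Rational(-1, 14)) = Add(Rational(-1, 14), Pow(w, 2), Mul(Rational(1, 2), w)))
Add(Add(Function('H')(3), 3387), -890) = Add(Add(Add(Rational(-1, 14), Pow(3, 2), Mul(Rational(1, 2), 3)), 3387), -890) = Add(Add(Add(Rational(-1, 14), 9, Rational(3, 2)), 3387), -890) = Add(Add(Rational(73, 7), 3387), -890) = Add(Rational(23782, 7), -890) = Rational(17552, 7)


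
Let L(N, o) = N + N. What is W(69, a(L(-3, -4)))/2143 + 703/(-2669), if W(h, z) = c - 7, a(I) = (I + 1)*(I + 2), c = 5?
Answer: -1511867/5719667 ≈ -0.26433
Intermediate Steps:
L(N, o) = 2*N
a(I) = (1 + I)*(2 + I)
W(h, z) = -2 (W(h, z) = 5 - 7 = -2)
W(69, a(L(-3, -4)))/2143 + 703/(-2669) = -2/2143 + 703/(-2669) = -2*1/2143 + 703*(-1/2669) = -2/2143 - 703/2669 = -1511867/5719667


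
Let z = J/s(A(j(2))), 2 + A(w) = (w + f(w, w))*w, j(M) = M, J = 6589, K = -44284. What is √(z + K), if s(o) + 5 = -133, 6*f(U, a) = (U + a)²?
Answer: I*√844253778/138 ≈ 210.55*I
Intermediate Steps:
f(U, a) = (U + a)²/6
A(w) = -2 + w*(w + 2*w²/3) (A(w) = -2 + (w + (w + w)²/6)*w = -2 + (w + (2*w)²/6)*w = -2 + (w + (4*w²)/6)*w = -2 + (w + 2*w²/3)*w = -2 + w*(w + 2*w²/3))
s(o) = -138 (s(o) = -5 - 133 = -138)
z = -6589/138 (z = 6589/(-138) = 6589*(-1/138) = -6589/138 ≈ -47.746)
√(z + K) = √(-6589/138 - 44284) = √(-6117781/138) = I*√844253778/138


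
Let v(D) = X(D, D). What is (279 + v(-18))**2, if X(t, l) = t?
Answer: 68121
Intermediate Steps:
v(D) = D
(279 + v(-18))**2 = (279 - 18)**2 = 261**2 = 68121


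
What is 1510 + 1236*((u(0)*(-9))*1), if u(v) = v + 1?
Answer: -9614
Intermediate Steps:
u(v) = 1 + v
1510 + 1236*((u(0)*(-9))*1) = 1510 + 1236*(((1 + 0)*(-9))*1) = 1510 + 1236*((1*(-9))*1) = 1510 + 1236*(-9*1) = 1510 + 1236*(-9) = 1510 - 11124 = -9614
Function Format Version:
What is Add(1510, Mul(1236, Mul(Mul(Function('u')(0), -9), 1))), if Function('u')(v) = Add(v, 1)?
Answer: -9614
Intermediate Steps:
Function('u')(v) = Add(1, v)
Add(1510, Mul(1236, Mul(Mul(Function('u')(0), -9), 1))) = Add(1510, Mul(1236, Mul(Mul(Add(1, 0), -9), 1))) = Add(1510, Mul(1236, Mul(Mul(1, -9), 1))) = Add(1510, Mul(1236, Mul(-9, 1))) = Add(1510, Mul(1236, -9)) = Add(1510, -11124) = -9614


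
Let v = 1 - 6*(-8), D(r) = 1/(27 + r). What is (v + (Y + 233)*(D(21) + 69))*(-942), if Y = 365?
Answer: -155706791/4 ≈ -3.8927e+7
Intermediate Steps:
v = 49 (v = 1 + 48 = 49)
(v + (Y + 233)*(D(21) + 69))*(-942) = (49 + (365 + 233)*(1/(27 + 21) + 69))*(-942) = (49 + 598*(1/48 + 69))*(-942) = (49 + 598*(3313/48))*(-942) = (49 + 990587/24)*(-942) = (991763/24)*(-942) = -155706791/4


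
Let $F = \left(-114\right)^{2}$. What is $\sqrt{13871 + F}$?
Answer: $\sqrt{26867} \approx 163.91$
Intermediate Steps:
$F = 12996$
$\sqrt{13871 + F} = \sqrt{13871 + 12996} = \sqrt{26867}$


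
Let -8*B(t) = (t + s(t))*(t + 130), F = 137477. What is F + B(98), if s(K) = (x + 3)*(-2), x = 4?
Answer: 135083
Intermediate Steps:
s(K) = -14 (s(K) = (4 + 3)*(-2) = 7*(-2) = -14)
B(t) = -(-14 + t)*(130 + t)/8 (B(t) = -(t - 14)*(t + 130)/8 = -(-14 + t)*(130 + t)/8)
F + B(98) = 137477 + (455/2 - 29/2*98 - 1/8*98**2) = 137477 + (455/2 - 1421 - 1/8*9604) = 137477 + (455/2 - 1421 - 2401/2) = 137477 - 2394 = 135083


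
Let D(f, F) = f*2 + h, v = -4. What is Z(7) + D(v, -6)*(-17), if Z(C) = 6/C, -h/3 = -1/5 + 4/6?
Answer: 5623/35 ≈ 160.66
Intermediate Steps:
h = -7/5 (h = -3*(-1/5 + 4/6) = -3*(-1*⅕ + 4*(⅙)) = -3*(-⅕ + ⅔) = -3*7/15 = -7/5 ≈ -1.4000)
D(f, F) = -7/5 + 2*f (D(f, F) = f*2 - 7/5 = 2*f - 7/5 = -7/5 + 2*f)
Z(7) + D(v, -6)*(-17) = 6/7 + (-7/5 + 2*(-4))*(-17) = 6*(⅐) + (-7/5 - 8)*(-17) = 6/7 - 47/5*(-17) = 6/7 + 799/5 = 5623/35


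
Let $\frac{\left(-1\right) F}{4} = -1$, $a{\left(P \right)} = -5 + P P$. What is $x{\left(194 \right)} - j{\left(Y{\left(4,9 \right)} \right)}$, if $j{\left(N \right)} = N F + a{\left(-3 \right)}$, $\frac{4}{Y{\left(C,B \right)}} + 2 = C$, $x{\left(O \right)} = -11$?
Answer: $-23$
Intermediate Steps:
$a{\left(P \right)} = -5 + P^{2}$
$F = 4$ ($F = \left(-4\right) \left(-1\right) = 4$)
$Y{\left(C,B \right)} = \frac{4}{-2 + C}$
$j{\left(N \right)} = 4 + 4 N$ ($j{\left(N \right)} = N 4 - \left(5 - \left(-3\right)^{2}\right) = 4 N + \left(-5 + 9\right) = 4 N + 4 = 4 + 4 N$)
$x{\left(194 \right)} - j{\left(Y{\left(4,9 \right)} \right)} = -11 - \left(4 + 4 \frac{4}{-2 + 4}\right) = -11 - \left(4 + 4 \cdot \frac{4}{2}\right) = -11 - \left(4 + 4 \cdot 4 \cdot \frac{1}{2}\right) = -11 - \left(4 + 4 \cdot 2\right) = -11 - \left(4 + 8\right) = -11 - 12 = -23$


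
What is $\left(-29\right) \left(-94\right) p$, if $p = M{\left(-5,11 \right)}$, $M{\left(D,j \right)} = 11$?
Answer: $29986$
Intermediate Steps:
$p = 11$
$\left(-29\right) \left(-94\right) p = \left(-29\right) \left(-94\right) 11 = 2726 \cdot 11 = 29986$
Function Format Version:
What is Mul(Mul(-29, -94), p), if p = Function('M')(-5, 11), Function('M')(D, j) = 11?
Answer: 29986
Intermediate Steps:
p = 11
Mul(Mul(-29, -94), p) = Mul(Mul(-29, -94), 11) = Mul(2726, 11) = 29986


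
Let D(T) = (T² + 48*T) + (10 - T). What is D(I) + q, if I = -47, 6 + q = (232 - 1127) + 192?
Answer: -699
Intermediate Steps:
q = -709 (q = -6 + ((232 - 1127) + 192) = -6 + (-895 + 192) = -6 - 703 = -709)
D(T) = 10 + T² + 47*T
D(I) + q = (10 + (-47)² + 47*(-47)) - 709 = (10 + 2209 - 2209) - 709 = 10 - 709 = -699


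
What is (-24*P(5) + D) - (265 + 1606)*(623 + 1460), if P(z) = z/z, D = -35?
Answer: -3897352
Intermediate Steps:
P(z) = 1
(-24*P(5) + D) - (265 + 1606)*(623 + 1460) = (-24*1 - 35) - (265 + 1606)*(623 + 1460) = (-24 - 35) - 1871*2083 = -59 - 1*3897293 = -59 - 3897293 = -3897352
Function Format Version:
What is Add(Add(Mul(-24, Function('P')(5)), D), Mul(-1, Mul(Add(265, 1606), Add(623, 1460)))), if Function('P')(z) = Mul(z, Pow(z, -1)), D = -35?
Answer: -3897352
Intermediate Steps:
Function('P')(z) = 1
Add(Add(Mul(-24, Function('P')(5)), D), Mul(-1, Mul(Add(265, 1606), Add(623, 1460)))) = Add(Add(Mul(-24, 1), -35), Mul(-1, Mul(Add(265, 1606), Add(623, 1460)))) = Add(Add(-24, -35), Mul(-1, Mul(1871, 2083))) = Add(-59, Mul(-1, 3897293)) = Add(-59, -3897293) = -3897352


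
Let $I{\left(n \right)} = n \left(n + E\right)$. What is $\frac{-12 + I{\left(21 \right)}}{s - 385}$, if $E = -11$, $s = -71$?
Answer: $- \frac{33}{76} \approx -0.43421$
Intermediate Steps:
$I{\left(n \right)} = n \left(-11 + n\right)$ ($I{\left(n \right)} = n \left(n - 11\right) = n \left(-11 + n\right)$)
$\frac{-12 + I{\left(21 \right)}}{s - 385} = \frac{-12 + 21 \left(-11 + 21\right)}{-71 - 385} = \frac{-12 + 21 \cdot 10}{-456} = \left(-12 + 210\right) \left(- \frac{1}{456}\right) = 198 \left(- \frac{1}{456}\right) = - \frac{33}{76}$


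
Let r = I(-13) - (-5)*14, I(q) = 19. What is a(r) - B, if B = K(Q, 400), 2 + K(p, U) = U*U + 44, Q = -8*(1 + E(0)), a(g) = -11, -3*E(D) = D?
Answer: -160053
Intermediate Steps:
E(D) = -D/3
r = 89 (r = 19 - (-5)*14 = 19 - 1*(-70) = 19 + 70 = 89)
Q = -8 (Q = -8*(1 - ⅓*0) = -8*(1 + 0) = -8*1 = -8)
K(p, U) = 42 + U² (K(p, U) = -2 + (U*U + 44) = -2 + (U² + 44) = -2 + (44 + U²) = 42 + U²)
B = 160042 (B = 42 + 400² = 42 + 160000 = 160042)
a(r) - B = -11 - 1*160042 = -11 - 160042 = -160053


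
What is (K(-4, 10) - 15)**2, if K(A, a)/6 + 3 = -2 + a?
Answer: 225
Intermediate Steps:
K(A, a) = -30 + 6*a (K(A, a) = -18 + 6*(-2 + a) = -18 + (-12 + 6*a) = -30 + 6*a)
(K(-4, 10) - 15)**2 = ((-30 + 6*10) - 15)**2 = ((-30 + 60) - 15)**2 = (30 - 15)**2 = 15**2 = 225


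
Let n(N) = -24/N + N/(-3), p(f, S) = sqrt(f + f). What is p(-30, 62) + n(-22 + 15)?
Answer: 121/21 + 2*I*sqrt(15) ≈ 5.7619 + 7.746*I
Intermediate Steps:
p(f, S) = sqrt(2)*sqrt(f) (p(f, S) = sqrt(2*f) = sqrt(2)*sqrt(f))
n(N) = -24/N - N/3 (n(N) = -24/N + N*(-1/3) = -24/N - N/3)
p(-30, 62) + n(-22 + 15) = sqrt(2)*sqrt(-30) + (-24/(-22 + 15) - (-22 + 15)/3) = sqrt(2)*(I*sqrt(30)) + (-24/(-7) - 1/3*(-7)) = 2*I*sqrt(15) + (-24*(-1/7) + 7/3) = 2*I*sqrt(15) + (24/7 + 7/3) = 2*I*sqrt(15) + 121/21 = 121/21 + 2*I*sqrt(15)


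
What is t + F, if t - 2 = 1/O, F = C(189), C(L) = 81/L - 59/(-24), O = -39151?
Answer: 4591829/939624 ≈ 4.8869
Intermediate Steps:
C(L) = 59/24 + 81/L (C(L) = 81/L - 59*(-1/24) = 81/L + 59/24 = 59/24 + 81/L)
F = 485/168 (F = 59/24 + 81/189 = 59/24 + 81*(1/189) = 59/24 + 3/7 = 485/168 ≈ 2.8869)
t = 78301/39151 (t = 2 + 1/(-39151) = 2 - 1/39151 = 78301/39151 ≈ 2.0000)
t + F = 78301/39151 + 485/168 = 4591829/939624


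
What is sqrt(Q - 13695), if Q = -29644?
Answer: I*sqrt(43339) ≈ 208.18*I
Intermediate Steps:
sqrt(Q - 13695) = sqrt(-29644 - 13695) = sqrt(-43339) = I*sqrt(43339)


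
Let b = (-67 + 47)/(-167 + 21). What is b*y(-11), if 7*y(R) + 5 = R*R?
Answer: 1160/511 ≈ 2.2701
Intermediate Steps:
y(R) = -5/7 + R²/7 (y(R) = -5/7 + (R*R)/7 = -5/7 + R²/7)
b = 10/73 (b = -20/(-146) = -20*(-1/146) = 10/73 ≈ 0.13699)
b*y(-11) = 10*(-5/7 + (⅐)*(-11)²)/73 = 10*(-5/7 + (⅐)*121)/73 = 10*(-5/7 + 121/7)/73 = (10/73)*(116/7) = 1160/511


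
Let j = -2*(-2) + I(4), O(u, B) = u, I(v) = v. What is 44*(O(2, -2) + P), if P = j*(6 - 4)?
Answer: 792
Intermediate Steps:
j = 8 (j = -2*(-2) + 4 = 4 + 4 = 8)
P = 16 (P = 8*(6 - 4) = 8*2 = 16)
44*(O(2, -2) + P) = 44*(2 + 16) = 44*18 = 792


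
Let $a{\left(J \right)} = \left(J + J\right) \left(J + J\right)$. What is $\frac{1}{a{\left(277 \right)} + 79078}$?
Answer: $\frac{1}{385994} \approx 2.5907 \cdot 10^{-6}$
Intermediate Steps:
$a{\left(J \right)} = 4 J^{2}$ ($a{\left(J \right)} = 2 J 2 J = 4 J^{2}$)
$\frac{1}{a{\left(277 \right)} + 79078} = \frac{1}{4 \cdot 277^{2} + 79078} = \frac{1}{4 \cdot 76729 + 79078} = \frac{1}{306916 + 79078} = \frac{1}{385994}$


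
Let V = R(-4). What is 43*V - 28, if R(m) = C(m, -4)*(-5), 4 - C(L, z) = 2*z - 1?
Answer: -2823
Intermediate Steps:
C(L, z) = 5 - 2*z (C(L, z) = 4 - (2*z - 1) = 4 - (-1 + 2*z) = 4 + (1 - 2*z) = 5 - 2*z)
R(m) = -65 (R(m) = (5 - 2*(-4))*(-5) = (5 + 8)*(-5) = 13*(-5) = -65)
V = -65
43*V - 28 = 43*(-65) - 28 = -2795 - 28 = -2823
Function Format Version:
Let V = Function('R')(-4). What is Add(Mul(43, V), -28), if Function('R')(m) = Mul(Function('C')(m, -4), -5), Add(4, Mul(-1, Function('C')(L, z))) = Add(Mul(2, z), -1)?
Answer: -2823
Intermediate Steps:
Function('C')(L, z) = Add(5, Mul(-2, z)) (Function('C')(L, z) = Add(4, Mul(-1, Add(Mul(2, z), -1))) = Add(4, Mul(-1, Add(-1, Mul(2, z)))) = Add(4, Add(1, Mul(-2, z))) = Add(5, Mul(-2, z)))
Function('R')(m) = -65 (Function('R')(m) = Mul(Add(5, Mul(-2, -4)), -5) = Mul(Add(5, 8), -5) = Mul(13, -5) = -65)
V = -65
Add(Mul(43, V), -28) = Add(Mul(43, -65), -28) = Add(-2795, -28) = -2823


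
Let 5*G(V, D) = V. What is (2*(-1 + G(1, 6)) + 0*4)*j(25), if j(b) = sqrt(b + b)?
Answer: -8*sqrt(2) ≈ -11.314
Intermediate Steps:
G(V, D) = V/5
j(b) = sqrt(2)*sqrt(b) (j(b) = sqrt(2*b) = sqrt(2)*sqrt(b))
(2*(-1 + G(1, 6)) + 0*4)*j(25) = (2*(-1 + (1/5)*1) + 0*4)*(sqrt(2)*sqrt(25)) = (2*(-1 + 1/5) + 0)*(sqrt(2)*5) = (2*(-4/5) + 0)*(5*sqrt(2)) = (-8/5 + 0)*(5*sqrt(2)) = -8*sqrt(2)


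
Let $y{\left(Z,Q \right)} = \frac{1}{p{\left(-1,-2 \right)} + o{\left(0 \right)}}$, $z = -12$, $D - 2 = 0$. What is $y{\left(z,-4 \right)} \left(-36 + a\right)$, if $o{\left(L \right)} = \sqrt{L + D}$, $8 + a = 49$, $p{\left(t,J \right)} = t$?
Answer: $5 + 5 \sqrt{2} \approx 12.071$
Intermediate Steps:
$D = 2$ ($D = 2 + 0 = 2$)
$a = 41$ ($a = -8 + 49 = 41$)
$o{\left(L \right)} = \sqrt{2 + L}$ ($o{\left(L \right)} = \sqrt{L + 2} = \sqrt{2 + L}$)
$y{\left(Z,Q \right)} = \frac{1}{-1 + \sqrt{2}}$ ($y{\left(Z,Q \right)} = \frac{1}{-1 + \sqrt{2 + 0}} = \frac{1}{-1 + \sqrt{2}}$)
$y{\left(z,-4 \right)} \left(-36 + a\right) = \left(1 + \sqrt{2}\right) \left(-36 + 41\right) = \left(1 + \sqrt{2}\right) 5 = 5 + 5 \sqrt{2}$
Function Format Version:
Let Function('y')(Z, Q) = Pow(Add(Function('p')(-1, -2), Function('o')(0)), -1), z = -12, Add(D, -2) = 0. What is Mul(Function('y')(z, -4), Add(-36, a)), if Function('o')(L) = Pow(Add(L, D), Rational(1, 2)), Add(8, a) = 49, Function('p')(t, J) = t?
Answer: Add(5, Mul(5, Pow(2, Rational(1, 2)))) ≈ 12.071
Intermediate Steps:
D = 2 (D = Add(2, 0) = 2)
a = 41 (a = Add(-8, 49) = 41)
Function('o')(L) = Pow(Add(2, L), Rational(1, 2)) (Function('o')(L) = Pow(Add(L, 2), Rational(1, 2)) = Pow(Add(2, L), Rational(1, 2)))
Function('y')(Z, Q) = Pow(Add(-1, Pow(2, Rational(1, 2))), -1) (Function('y')(Z, Q) = Pow(Add(-1, Pow(Add(2, 0), Rational(1, 2))), -1) = Pow(Add(-1, Pow(2, Rational(1, 2))), -1))
Mul(Function('y')(z, -4), Add(-36, a)) = Mul(Add(1, Pow(2, Rational(1, 2))), Add(-36, 41)) = Mul(Add(1, Pow(2, Rational(1, 2))), 5) = Add(5, Mul(5, Pow(2, Rational(1, 2))))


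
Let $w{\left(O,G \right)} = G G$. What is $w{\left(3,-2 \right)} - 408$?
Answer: $-404$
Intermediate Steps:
$w{\left(O,G \right)} = G^{2}$
$w{\left(3,-2 \right)} - 408 = \left(-2\right)^{2} - 408 = 4 - 408 = -404$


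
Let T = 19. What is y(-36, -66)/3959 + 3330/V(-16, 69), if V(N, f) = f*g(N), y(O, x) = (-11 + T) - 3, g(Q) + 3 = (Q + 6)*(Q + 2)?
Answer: 4410245/12474809 ≈ 0.35353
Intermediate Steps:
g(Q) = -3 + (2 + Q)*(6 + Q) (g(Q) = -3 + (Q + 6)*(Q + 2) = -3 + (6 + Q)*(2 + Q) = -3 + (2 + Q)*(6 + Q))
y(O, x) = 5 (y(O, x) = (-11 + 19) - 3 = 8 - 3 = 5)
V(N, f) = f*(9 + N² + 8*N)
y(-36, -66)/3959 + 3330/V(-16, 69) = 5/3959 + 3330/((69*(9 + (-16)² + 8*(-16)))) = 5*(1/3959) + 3330/((69*(9 + 256 - 128))) = 5/3959 + 3330/((69*137)) = 5/3959 + 3330/9453 = 5/3959 + 3330*(1/9453) = 5/3959 + 1110/3151 = 4410245/12474809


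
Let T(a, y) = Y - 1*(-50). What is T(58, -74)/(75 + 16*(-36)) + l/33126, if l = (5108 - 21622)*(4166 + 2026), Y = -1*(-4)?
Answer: -2846188194/922007 ≈ -3086.9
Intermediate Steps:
Y = 4
l = -102254688 (l = -16514*6192 = -102254688)
T(a, y) = 54 (T(a, y) = 4 - 1*(-50) = 4 + 50 = 54)
T(58, -74)/(75 + 16*(-36)) + l/33126 = 54/(75 + 16*(-36)) - 102254688/33126 = 54/(75 - 576) - 102254688*1/33126 = 54/(-501) - 17042448/5521 = 54*(-1/501) - 17042448/5521 = -18/167 - 17042448/5521 = -2846188194/922007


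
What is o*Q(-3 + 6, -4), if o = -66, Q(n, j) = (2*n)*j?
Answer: 1584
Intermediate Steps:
Q(n, j) = 2*j*n
o*Q(-3 + 6, -4) = -132*(-4)*(-3 + 6) = -132*(-4)*3 = -66*(-24) = 1584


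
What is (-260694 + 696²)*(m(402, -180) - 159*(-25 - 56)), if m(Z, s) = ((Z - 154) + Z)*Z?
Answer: 61339874238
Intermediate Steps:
m(Z, s) = Z*(-154 + 2*Z) (m(Z, s) = ((-154 + Z) + Z)*Z = (-154 + 2*Z)*Z = Z*(-154 + 2*Z))
(-260694 + 696²)*(m(402, -180) - 159*(-25 - 56)) = (-260694 + 696²)*(2*402*(-77 + 402) - 159*(-25 - 56)) = (-260694 + 484416)*(2*402*325 - 159*(-81)) = 223722*(261300 + 12879) = 223722*274179 = 61339874238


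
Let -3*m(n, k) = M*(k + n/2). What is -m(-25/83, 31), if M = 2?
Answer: 1707/83 ≈ 20.566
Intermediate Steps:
m(n, k) = -2*k/3 - n/3 (m(n, k) = -2*(k + n/2)/3 = -(n + 2*k)/3 = -2*k/3 - n/3)
-m(-25/83, 31) = -(-⅔*31 - (-25)/(3*83)) = -(-62/3 - (-25)/(3*83)) = -(-62/3 - ⅓*(-25/83)) = -(-62/3 + 25/249) = -1*(-1707/83) = 1707/83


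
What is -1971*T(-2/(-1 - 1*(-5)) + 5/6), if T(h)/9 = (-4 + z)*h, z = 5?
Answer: -5913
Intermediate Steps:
T(h) = 9*h (T(h) = 9*((-4 + 5)*h) = 9*(1*h) = 9*h)
-1971*T(-2/(-1 - 1*(-5)) + 5/6) = -17739*(-2/(-1 - 1*(-5)) + 5/6) = -17739*(-2/(-1 + 5) + 5*(⅙)) = -17739*(-2/4 + ⅚) = -17739*(-2*¼ + ⅚) = -17739*(-½ + ⅚) = -17739/3 = -1971*3 = -5913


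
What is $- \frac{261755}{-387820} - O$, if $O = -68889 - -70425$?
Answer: $- \frac{119085953}{77564} \approx -1535.3$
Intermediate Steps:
$O = 1536$ ($O = -68889 + 70425 = 1536$)
$- \frac{261755}{-387820} - O = - \frac{261755}{-387820} - 1536 = \left(-261755\right) \left(- \frac{1}{387820}\right) - 1536 = \frac{52351}{77564} - 1536 = - \frac{119085953}{77564}$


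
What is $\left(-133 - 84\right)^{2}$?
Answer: $47089$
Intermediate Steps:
$\left(-133 - 84\right)^{2} = \left(-217\right)^{2} = 47089$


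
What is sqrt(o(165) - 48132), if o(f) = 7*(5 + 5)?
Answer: I*sqrt(48062) ≈ 219.23*I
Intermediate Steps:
o(f) = 70 (o(f) = 7*10 = 70)
sqrt(o(165) - 48132) = sqrt(70 - 48132) = sqrt(-48062) = I*sqrt(48062)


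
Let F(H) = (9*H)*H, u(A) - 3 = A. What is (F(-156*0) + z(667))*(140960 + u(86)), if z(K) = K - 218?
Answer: 63331001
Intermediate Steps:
u(A) = 3 + A
z(K) = -218 + K
F(H) = 9*H**2
(F(-156*0) + z(667))*(140960 + u(86)) = (9*(-156*0)**2 + (-218 + 667))*(140960 + (3 + 86)) = (9*0**2 + 449)*(140960 + 89) = (9*0 + 449)*141049 = (0 + 449)*141049 = 449*141049 = 63331001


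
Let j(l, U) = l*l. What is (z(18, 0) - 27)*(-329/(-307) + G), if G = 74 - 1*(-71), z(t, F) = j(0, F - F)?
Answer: -1210788/307 ≈ -3943.9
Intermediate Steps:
j(l, U) = l²
z(t, F) = 0 (z(t, F) = 0² = 0)
G = 145 (G = 74 + 71 = 145)
(z(18, 0) - 27)*(-329/(-307) + G) = (0 - 27)*(-329/(-307) + 145) = -27*(-329*(-1/307) + 145) = -27*(329/307 + 145) = -27*44844/307 = -1210788/307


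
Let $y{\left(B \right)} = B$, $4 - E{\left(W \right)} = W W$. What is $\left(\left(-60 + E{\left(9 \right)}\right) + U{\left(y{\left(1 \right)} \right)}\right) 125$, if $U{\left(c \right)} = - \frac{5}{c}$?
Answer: $-17750$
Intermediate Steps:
$E{\left(W \right)} = 4 - W^{2}$ ($E{\left(W \right)} = 4 - W W = 4 - W^{2}$)
$\left(\left(-60 + E{\left(9 \right)}\right) + U{\left(y{\left(1 \right)} \right)}\right) 125 = \left(\left(-60 + \left(4 - 9^{2}\right)\right) - \frac{5}{1}\right) 125 = \left(\left(-60 + \left(4 - 81\right)\right) - 5\right) 125 = \left(\left(-60 - 77\right) - 5\right) 125 = \left(-137 - 5\right) 125 = \left(-142\right) 125 = -17750$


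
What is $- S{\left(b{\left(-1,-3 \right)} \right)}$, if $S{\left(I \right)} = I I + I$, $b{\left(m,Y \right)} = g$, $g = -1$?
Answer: $0$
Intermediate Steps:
$b{\left(m,Y \right)} = -1$
$S{\left(I \right)} = I + I^{2}$ ($S{\left(I \right)} = I^{2} + I = I + I^{2}$)
$- S{\left(b{\left(-1,-3 \right)} \right)} = - \left(-1\right) \left(1 - 1\right) = - \left(-1\right) 0 = \left(-1\right) 0 = 0$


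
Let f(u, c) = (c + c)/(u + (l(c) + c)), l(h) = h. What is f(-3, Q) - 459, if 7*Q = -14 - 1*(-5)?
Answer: -5961/13 ≈ -458.54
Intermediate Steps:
Q = -9/7 (Q = (-14 - 1*(-5))/7 = (-14 + 5)/7 = (⅐)*(-9) = -9/7 ≈ -1.2857)
f(u, c) = 2*c/(u + 2*c) (f(u, c) = (c + c)/(u + (c + c)) = (2*c)/(u + 2*c) = 2*c/(u + 2*c))
f(-3, Q) - 459 = 2*(-9/7)/(-3 + 2*(-9/7)) - 459 = 2*(-9/7)/(-3 - 18/7) - 459 = 2*(-9/7)/(-39/7) - 459 = 2*(-9/7)*(-7/39) - 459 = 6/13 - 459 = -5961/13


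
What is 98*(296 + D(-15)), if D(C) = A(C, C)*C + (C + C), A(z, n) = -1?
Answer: 27538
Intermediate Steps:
D(C) = C (D(C) = -C + (C + C) = -C + 2*C = C)
98*(296 + D(-15)) = 98*(296 - 15) = 98*281 = 27538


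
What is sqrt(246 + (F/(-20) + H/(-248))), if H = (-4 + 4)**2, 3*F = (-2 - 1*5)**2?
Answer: sqrt(220665)/30 ≈ 15.658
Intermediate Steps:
F = 49/3 (F = (-2 - 1*5)**2/3 = (-2 - 5)**2/3 = (1/3)*(-7)**2 = (1/3)*49 = 49/3 ≈ 16.333)
H = 0 (H = 0**2 = 0)
sqrt(246 + (F/(-20) + H/(-248))) = sqrt(246 + ((49/3)/(-20) + 0/(-248))) = sqrt(246 + ((49/3)*(-1/20) + 0*(-1/248))) = sqrt(246 + (-49/60 + 0)) = sqrt(246 - 49/60) = sqrt(14711/60) = sqrt(220665)/30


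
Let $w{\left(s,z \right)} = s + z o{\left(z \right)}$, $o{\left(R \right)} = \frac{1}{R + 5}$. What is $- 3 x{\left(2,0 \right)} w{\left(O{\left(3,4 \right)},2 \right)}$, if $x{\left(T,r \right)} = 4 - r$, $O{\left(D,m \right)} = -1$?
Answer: $\frac{60}{7} \approx 8.5714$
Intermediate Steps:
$o{\left(R \right)} = \frac{1}{5 + R}$
$w{\left(s,z \right)} = s + \frac{z}{5 + z}$
$- 3 x{\left(2,0 \right)} w{\left(O{\left(3,4 \right)},2 \right)} = - 3 \left(4 - 0\right) \frac{2 - \left(5 + 2\right)}{5 + 2} = - 3 \left(4 + 0\right) \frac{2 - 7}{7} = \left(-3\right) 4 \frac{2 - 7}{7} = - 12 \cdot \frac{1}{7} \left(-5\right) = \left(-12\right) \left(- \frac{5}{7}\right) = \frac{60}{7}$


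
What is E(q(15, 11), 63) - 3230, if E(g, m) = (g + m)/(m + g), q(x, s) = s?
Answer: -3229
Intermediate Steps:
E(g, m) = 1 (E(g, m) = (g + m)/(g + m) = 1)
E(q(15, 11), 63) - 3230 = 1 - 3230 = -3229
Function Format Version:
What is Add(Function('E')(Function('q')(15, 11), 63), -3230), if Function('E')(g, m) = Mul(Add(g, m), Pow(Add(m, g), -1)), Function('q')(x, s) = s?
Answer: -3229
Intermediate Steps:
Function('E')(g, m) = 1 (Function('E')(g, m) = Mul(Add(g, m), Pow(Add(g, m), -1)) = 1)
Add(Function('E')(Function('q')(15, 11), 63), -3230) = Add(1, -3230) = -3229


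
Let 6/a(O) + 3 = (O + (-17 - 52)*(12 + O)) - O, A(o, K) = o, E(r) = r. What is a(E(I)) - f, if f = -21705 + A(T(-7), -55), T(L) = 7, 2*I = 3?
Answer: 13517850/623 ≈ 21698.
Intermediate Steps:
I = 3/2 (I = (1/2)*3 = 3/2 ≈ 1.5000)
a(O) = 6/(-831 - 69*O) (a(O) = 6/(-3 + ((O + (-17 - 52)*(12 + O)) - O)) = 6/(-3 + ((O - 69*(12 + O)) - O)) = 6/(-3 + ((O + (-828 - 69*O)) - O)) = 6/(-3 + ((-828 - 68*O) - O)) = 6/(-3 + (-828 - 69*O)) = 6/(-831 - 69*O))
f = -21698 (f = -21705 + 7 = -21698)
a(E(I)) - f = -2/(277 + 23*(3/2)) - 1*(-21698) = -2/(277 + 69/2) + 21698 = -2/623/2 + 21698 = -2*2/623 + 21698 = -4/623 + 21698 = 13517850/623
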